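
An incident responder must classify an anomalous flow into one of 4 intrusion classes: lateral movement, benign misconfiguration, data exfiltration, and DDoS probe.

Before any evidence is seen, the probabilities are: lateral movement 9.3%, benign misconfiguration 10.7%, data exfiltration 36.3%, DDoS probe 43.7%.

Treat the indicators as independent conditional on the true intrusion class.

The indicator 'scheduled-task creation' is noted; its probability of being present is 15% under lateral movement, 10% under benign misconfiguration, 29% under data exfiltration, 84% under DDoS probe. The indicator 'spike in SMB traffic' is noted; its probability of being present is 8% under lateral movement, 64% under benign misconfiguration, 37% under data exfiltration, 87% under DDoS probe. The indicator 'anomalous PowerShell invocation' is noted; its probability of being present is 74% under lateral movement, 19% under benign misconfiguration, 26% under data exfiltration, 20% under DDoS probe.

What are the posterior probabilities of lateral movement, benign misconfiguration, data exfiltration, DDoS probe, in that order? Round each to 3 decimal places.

0.011, 0.017, 0.133, 0.839

For each hypothesis, the unnormalized posterior weight is prior × product of the indicator likelihoods:
  lateral movement: 0.093 × 0.15 × 0.08 × 0.74 = 0.00082584
  benign misconfiguration: 0.107 × 0.10 × 0.64 × 0.19 = 0.0013011
  data exfiltration: 0.363 × 0.29 × 0.37 × 0.26 = 0.010127
  DDoS probe: 0.437 × 0.84 × 0.87 × 0.20 = 0.063872
The unnormalized weights sum to 0.076126.
P(lateral movement | evidence) = 0.00082584 / 0.076126 ≈ 0.011
P(benign misconfiguration | evidence) = 0.0013011 / 0.076126 ≈ 0.017
P(data exfiltration | evidence) = 0.010127 / 0.076126 ≈ 0.133
P(DDoS probe | evidence) = 0.063872 / 0.076126 ≈ 0.839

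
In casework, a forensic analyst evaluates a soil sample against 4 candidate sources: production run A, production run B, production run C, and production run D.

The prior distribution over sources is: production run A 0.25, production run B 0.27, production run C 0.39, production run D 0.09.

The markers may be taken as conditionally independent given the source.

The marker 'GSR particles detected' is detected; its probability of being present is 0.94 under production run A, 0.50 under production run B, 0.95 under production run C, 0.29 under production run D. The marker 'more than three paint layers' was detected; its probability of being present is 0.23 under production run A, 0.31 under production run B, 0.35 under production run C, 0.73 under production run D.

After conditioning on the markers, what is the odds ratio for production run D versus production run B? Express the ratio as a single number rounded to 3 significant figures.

The normalizing constant cancels in an odds ratio, so compute prior × likelihood for the two hypotheses only:
  production run D: 0.09 × 0.29 × 0.73 = 0.019053
  production run B: 0.27 × 0.50 × 0.31 = 0.04185
Posterior odds = 0.019053 / 0.04185 ≈ 0.455.

0.455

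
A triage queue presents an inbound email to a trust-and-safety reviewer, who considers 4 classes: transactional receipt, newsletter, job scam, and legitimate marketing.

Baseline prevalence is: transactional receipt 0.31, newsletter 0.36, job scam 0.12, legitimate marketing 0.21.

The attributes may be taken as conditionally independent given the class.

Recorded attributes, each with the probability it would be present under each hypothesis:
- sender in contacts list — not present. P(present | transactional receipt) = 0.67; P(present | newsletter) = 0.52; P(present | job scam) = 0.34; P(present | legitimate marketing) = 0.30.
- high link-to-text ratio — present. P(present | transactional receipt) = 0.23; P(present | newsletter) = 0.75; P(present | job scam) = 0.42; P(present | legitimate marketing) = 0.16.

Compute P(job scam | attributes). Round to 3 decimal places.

By Bayes' rule with conditional independence, the unnormalized weight for each hypothesis is prior × ∏ likelihoods (using 1 − P(present | H) for each absent attribute):
  transactional receipt: 0.31 × (1 − 0.67) × 0.23 = 0.023529
  newsletter: 0.36 × (1 − 0.52) × 0.75 = 0.1296
  job scam: 0.12 × (1 − 0.34) × 0.42 = 0.033264
  legitimate marketing: 0.21 × (1 − 0.30) × 0.16 = 0.02352
The unnormalized weights sum to 0.20991.
P(job scam | evidence) = 0.033264 / 0.20991 ≈ 0.158.

0.158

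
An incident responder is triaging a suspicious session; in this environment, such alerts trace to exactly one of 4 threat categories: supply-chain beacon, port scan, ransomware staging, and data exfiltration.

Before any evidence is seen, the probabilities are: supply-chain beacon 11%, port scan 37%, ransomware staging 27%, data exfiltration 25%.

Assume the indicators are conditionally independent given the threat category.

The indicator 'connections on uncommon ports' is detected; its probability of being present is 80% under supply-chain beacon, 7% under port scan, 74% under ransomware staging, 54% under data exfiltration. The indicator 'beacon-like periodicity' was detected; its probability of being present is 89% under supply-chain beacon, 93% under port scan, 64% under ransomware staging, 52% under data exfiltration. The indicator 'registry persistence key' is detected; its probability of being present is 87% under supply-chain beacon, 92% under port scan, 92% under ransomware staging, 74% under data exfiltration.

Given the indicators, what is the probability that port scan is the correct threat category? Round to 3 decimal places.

For each hypothesis, the unnormalized posterior weight is prior × product of the indicator likelihoods:
  supply-chain beacon: 0.11 × 0.80 × 0.89 × 0.87 = 0.068138
  port scan: 0.37 × 0.07 × 0.93 × 0.92 = 0.02216
  ransomware staging: 0.27 × 0.74 × 0.64 × 0.92 = 0.11764
  data exfiltration: 0.25 × 0.54 × 0.52 × 0.74 = 0.051948
The unnormalized weights sum to 0.25989.
P(port scan | evidence) = 0.02216 / 0.25989 ≈ 0.085.

0.085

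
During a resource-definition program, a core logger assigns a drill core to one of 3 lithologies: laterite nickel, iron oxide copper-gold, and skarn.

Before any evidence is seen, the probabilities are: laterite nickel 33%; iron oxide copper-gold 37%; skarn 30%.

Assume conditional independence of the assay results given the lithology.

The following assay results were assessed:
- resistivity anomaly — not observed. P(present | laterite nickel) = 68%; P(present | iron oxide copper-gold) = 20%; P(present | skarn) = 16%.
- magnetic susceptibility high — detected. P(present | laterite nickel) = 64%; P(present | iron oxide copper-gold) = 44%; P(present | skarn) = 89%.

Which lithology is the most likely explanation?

skarn

For each hypothesis, the unnormalized posterior weight is prior × product of the assay result likelihoods (using 1 − P(present | H) for each absent assay result):
  laterite nickel: 0.33 × (1 − 0.68) × 0.64 = 0.067584
  iron oxide copper-gold: 0.37 × (1 − 0.20) × 0.44 = 0.13024
  skarn: 0.30 × (1 − 0.16) × 0.89 = 0.22428
Marginal likelihood of the evidence = 0.4221.
P(laterite nickel | evidence) ≈ 0.067584 / 0.4221 ≈ 0.160
P(iron oxide copper-gold | evidence) ≈ 0.13024 / 0.4221 ≈ 0.309
P(skarn | evidence) ≈ 0.22428 / 0.4221 ≈ 0.531
The largest is 0.531, so skarn is most probable.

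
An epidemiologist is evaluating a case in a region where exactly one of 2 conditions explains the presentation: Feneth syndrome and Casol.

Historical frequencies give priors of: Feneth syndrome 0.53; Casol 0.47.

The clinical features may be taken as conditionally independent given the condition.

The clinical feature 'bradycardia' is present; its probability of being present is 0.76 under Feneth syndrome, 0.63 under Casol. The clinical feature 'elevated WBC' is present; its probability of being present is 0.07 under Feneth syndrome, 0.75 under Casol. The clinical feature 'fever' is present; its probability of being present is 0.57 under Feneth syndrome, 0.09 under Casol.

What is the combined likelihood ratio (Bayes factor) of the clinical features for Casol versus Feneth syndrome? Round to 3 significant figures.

1.40

Take the product of per-clinical feature likelihoods under each hypothesis, then divide.
  Casol: 0.63 × 0.75 × 0.09 = 0.042525
  Feneth syndrome: 0.76 × 0.07 × 0.57 = 0.030324
Bayes factor = 0.042525 / 0.030324 ≈ 1.40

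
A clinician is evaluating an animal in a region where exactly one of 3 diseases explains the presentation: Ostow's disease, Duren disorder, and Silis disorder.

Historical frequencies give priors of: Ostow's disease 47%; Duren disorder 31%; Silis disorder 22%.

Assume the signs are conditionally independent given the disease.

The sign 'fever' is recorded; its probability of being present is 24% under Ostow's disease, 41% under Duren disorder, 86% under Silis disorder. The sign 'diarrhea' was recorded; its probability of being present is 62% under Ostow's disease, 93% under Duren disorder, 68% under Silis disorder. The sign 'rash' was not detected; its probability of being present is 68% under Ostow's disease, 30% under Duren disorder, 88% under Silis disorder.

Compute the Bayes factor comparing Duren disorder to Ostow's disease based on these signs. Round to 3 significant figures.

Joint likelihood of the sign pattern under each hypothesis (using 1 − P(present | H) for each absent sign):
  Duren disorder: 0.41 × 0.93 × (1 − 0.30) = 0.26691
  Ostow's disease: 0.24 × 0.62 × (1 − 0.68) = 0.047616
Bayes factor = 0.26691 / 0.047616 ≈ 5.61

5.61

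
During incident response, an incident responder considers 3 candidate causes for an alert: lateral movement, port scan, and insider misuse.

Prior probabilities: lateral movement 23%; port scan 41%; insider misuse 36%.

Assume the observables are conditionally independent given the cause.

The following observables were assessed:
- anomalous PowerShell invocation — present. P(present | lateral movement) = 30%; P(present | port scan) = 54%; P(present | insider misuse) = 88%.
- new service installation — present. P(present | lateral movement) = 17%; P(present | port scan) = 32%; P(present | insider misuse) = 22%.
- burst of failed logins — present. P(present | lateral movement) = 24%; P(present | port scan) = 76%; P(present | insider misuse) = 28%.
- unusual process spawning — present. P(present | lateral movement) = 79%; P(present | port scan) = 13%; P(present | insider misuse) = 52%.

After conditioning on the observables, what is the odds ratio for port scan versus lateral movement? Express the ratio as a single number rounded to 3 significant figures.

Posterior odds equal prior odds times the likelihood ratio; only the two competing hypotheses matter.
  port scan: 0.41 × 0.54 × 0.32 × 0.76 × 0.13 = 0.0069998
  lateral movement: 0.23 × 0.30 × 0.17 × 0.24 × 0.79 = 0.002224
Posterior odds = 0.0069998 / 0.002224 ≈ 3.15.

3.15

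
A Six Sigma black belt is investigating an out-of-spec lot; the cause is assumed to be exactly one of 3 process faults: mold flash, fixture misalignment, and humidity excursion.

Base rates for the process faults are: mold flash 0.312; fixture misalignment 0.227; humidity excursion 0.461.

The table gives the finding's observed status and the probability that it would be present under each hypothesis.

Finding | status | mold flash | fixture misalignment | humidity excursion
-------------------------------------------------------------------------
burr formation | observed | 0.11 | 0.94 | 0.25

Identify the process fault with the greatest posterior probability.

fixture misalignment

By Bayes' rule, the unnormalized weight for each hypothesis is prior × likelihood:
  mold flash: 0.312 × 0.11 = 0.03432
  fixture misalignment: 0.227 × 0.94 = 0.21338
  humidity excursion: 0.461 × 0.25 = 0.11525
Normalizing constant Z = 0.03432 + 0.21338 + 0.11525 = 0.36295.
P(mold flash | evidence) ≈ 0.03432 / 0.36295 ≈ 0.095
P(fixture misalignment | evidence) ≈ 0.21338 / 0.36295 ≈ 0.588
P(humidity excursion | evidence) ≈ 0.11525 / 0.36295 ≈ 0.318
The largest is 0.588, so fixture misalignment is most probable.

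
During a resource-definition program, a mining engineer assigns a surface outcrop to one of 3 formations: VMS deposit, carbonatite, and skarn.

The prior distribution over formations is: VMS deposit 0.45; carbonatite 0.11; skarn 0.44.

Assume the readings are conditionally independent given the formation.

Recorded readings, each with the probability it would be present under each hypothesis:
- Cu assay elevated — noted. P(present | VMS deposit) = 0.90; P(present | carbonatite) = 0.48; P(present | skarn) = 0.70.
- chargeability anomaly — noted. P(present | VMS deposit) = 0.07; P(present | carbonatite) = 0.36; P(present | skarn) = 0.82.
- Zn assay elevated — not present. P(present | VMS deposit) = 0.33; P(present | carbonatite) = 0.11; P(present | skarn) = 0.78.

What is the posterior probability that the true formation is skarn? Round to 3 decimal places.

0.607

For each hypothesis, the unnormalized posterior weight is prior × product of the reading likelihoods (using 1 − P(present | H) for each absent reading):
  VMS deposit: 0.45 × 0.90 × 0.07 × (1 − 0.33) = 0.018995
  carbonatite: 0.11 × 0.48 × 0.36 × (1 − 0.11) = 0.016917
  skarn: 0.44 × 0.70 × 0.82 × (1 − 0.78) = 0.055563
Normalizing constant Z = 0.018995 + 0.016917 + 0.055563 = 0.091475.
P(skarn | evidence) = 0.055563 / 0.091475 ≈ 0.607.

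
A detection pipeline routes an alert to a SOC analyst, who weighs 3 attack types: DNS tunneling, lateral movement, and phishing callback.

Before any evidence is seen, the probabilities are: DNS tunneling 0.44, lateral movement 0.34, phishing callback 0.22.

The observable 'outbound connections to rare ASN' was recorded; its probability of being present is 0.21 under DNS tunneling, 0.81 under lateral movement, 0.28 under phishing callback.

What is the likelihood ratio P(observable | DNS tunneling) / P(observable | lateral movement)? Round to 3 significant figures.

0.259

The Bayes factor is the ratio of the two likelihoods.
  DNS tunneling: 0.21
  lateral movement: 0.81
Bayes factor = 0.21 / 0.81 ≈ 0.259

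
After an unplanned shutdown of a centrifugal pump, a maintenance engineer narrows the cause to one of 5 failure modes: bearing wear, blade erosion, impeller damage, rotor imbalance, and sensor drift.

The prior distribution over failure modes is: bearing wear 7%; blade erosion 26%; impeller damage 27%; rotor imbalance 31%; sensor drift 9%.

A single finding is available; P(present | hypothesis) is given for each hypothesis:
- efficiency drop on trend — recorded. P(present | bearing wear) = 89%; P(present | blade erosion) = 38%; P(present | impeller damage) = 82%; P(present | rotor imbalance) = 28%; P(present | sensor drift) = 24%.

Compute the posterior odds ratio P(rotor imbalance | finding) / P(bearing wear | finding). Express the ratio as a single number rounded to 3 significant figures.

The normalizing constant cancels in an odds ratio, so compute prior × likelihood for the two hypotheses only:
  rotor imbalance: 0.31 × 0.28 = 0.0868
  bearing wear: 0.07 × 0.89 = 0.0623
Posterior odds = 0.0868 / 0.0623 ≈ 1.39.

1.39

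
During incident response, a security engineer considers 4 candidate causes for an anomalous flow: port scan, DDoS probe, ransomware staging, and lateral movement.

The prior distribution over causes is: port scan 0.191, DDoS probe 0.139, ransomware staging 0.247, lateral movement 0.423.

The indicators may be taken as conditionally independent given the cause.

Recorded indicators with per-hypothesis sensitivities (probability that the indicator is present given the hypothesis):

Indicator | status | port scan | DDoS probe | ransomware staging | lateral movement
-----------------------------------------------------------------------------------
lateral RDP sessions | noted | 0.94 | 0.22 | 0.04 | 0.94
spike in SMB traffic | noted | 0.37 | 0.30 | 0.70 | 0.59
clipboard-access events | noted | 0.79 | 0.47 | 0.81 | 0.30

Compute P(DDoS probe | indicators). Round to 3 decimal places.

0.032

By Bayes' rule with conditional independence, the unnormalized weight for each hypothesis is prior × ∏ likelihoods:
  port scan: 0.191 × 0.94 × 0.37 × 0.79 = 0.05248
  DDoS probe: 0.139 × 0.22 × 0.30 × 0.47 = 0.0043118
  ransomware staging: 0.247 × 0.04 × 0.70 × 0.81 = 0.005602
  lateral movement: 0.423 × 0.94 × 0.59 × 0.30 = 0.070379
The unnormalized weights sum to 0.13277.
P(DDoS probe | evidence) = 0.0043118 / 0.13277 ≈ 0.032.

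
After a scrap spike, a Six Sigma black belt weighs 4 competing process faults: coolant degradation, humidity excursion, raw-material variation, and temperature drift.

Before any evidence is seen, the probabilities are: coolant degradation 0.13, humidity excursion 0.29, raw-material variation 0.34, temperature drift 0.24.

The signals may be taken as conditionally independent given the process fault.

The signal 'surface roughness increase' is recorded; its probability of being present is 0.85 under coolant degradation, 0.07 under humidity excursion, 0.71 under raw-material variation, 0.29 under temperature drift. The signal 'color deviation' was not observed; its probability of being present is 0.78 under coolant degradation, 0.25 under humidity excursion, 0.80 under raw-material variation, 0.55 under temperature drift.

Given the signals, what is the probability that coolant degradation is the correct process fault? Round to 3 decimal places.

0.204

By Bayes' rule with conditional independence, the unnormalized weight for each hypothesis is prior × ∏ likelihoods (using 1 − P(present | H) for each absent signal):
  coolant degradation: 0.13 × 0.85 × (1 − 0.78) = 0.02431
  humidity excursion: 0.29 × 0.07 × (1 − 0.25) = 0.015225
  raw-material variation: 0.34 × 0.71 × (1 − 0.80) = 0.04828
  temperature drift: 0.24 × 0.29 × (1 − 0.55) = 0.03132
Marginal likelihood of the evidence = 0.11913.
P(coolant degradation | evidence) = 0.02431 / 0.11913 ≈ 0.204.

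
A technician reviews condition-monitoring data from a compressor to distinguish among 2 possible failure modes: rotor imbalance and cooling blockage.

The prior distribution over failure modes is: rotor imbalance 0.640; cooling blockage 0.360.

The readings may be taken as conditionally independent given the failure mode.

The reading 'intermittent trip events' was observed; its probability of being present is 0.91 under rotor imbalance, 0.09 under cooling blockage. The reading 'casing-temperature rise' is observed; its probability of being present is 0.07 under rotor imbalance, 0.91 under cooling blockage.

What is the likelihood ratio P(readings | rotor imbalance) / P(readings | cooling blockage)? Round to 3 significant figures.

Take the product of per-reading likelihoods under each hypothesis, then divide.
  rotor imbalance: 0.91 × 0.07 = 0.0637
  cooling blockage: 0.09 × 0.91 = 0.0819
Bayes factor = 0.0637 / 0.0819 ≈ 0.778

0.778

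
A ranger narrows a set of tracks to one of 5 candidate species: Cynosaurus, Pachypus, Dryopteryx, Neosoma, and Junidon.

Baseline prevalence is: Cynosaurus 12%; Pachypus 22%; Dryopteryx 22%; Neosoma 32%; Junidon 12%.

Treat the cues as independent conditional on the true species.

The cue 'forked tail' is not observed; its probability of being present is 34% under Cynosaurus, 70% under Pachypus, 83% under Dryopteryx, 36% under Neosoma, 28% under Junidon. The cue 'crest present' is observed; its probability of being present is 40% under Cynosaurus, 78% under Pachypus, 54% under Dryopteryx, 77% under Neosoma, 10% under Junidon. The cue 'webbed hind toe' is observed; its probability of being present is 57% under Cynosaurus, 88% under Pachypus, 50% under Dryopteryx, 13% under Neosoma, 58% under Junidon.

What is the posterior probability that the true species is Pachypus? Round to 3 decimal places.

Multiply each prior by the joint likelihood of the cue pattern (using 1 − P(present | H) for each absent cue):
  Cynosaurus: 0.12 × (1 − 0.34) × 0.40 × 0.57 = 0.018058
  Pachypus: 0.22 × (1 − 0.70) × 0.78 × 0.88 = 0.045302
  Dryopteryx: 0.22 × (1 − 0.83) × 0.54 × 0.50 = 0.010098
  Neosoma: 0.32 × (1 − 0.36) × 0.77 × 0.13 = 0.0205
  Junidon: 0.12 × (1 − 0.28) × 0.10 × 0.58 = 0.0050112
The unnormalized weights sum to 0.09897.
P(Pachypus | evidence) = 0.045302 / 0.09897 ≈ 0.458.

0.458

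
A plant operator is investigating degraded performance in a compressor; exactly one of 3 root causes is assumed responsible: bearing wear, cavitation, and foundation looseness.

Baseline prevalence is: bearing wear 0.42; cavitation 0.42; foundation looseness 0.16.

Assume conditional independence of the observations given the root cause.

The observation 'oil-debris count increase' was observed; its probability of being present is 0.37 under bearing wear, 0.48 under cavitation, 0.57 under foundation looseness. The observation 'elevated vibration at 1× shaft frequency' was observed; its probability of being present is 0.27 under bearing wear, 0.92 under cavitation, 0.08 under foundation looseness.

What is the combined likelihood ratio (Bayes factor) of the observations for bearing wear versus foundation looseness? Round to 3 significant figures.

2.19

The Bayes factor is the ratio of the joint likelihoods of the evidence pattern under the two hypotheses.
  bearing wear: 0.37 × 0.27 = 0.0999
  foundation looseness: 0.57 × 0.08 = 0.0456
Bayes factor = 0.0999 / 0.0456 ≈ 2.19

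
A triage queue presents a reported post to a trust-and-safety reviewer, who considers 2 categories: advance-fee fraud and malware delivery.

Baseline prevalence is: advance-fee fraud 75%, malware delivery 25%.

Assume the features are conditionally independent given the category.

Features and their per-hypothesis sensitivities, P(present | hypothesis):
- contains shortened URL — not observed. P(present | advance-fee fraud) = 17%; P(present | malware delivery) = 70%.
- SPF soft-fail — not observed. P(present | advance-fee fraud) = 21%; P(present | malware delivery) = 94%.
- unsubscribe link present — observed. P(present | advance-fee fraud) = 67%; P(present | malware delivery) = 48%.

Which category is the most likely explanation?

advance-fee fraud

By Bayes' rule with conditional independence, the unnormalized weight for each hypothesis is prior × ∏ likelihoods (using 1 − P(present | H) for each absent feature):
  advance-fee fraud: 0.75 × (1 − 0.17) × (1 − 0.21) × 0.67 = 0.32949
  malware delivery: 0.25 × (1 − 0.70) × (1 − 0.94) × 0.48 = 0.00216
Marginal likelihood of the evidence = 0.33165.
P(advance-fee fraud | evidence) ≈ 0.32949 / 0.33165 ≈ 0.993
P(malware delivery | evidence) ≈ 0.00216 / 0.33165 ≈ 0.007
The largest is 0.993, so advance-fee fraud is most probable.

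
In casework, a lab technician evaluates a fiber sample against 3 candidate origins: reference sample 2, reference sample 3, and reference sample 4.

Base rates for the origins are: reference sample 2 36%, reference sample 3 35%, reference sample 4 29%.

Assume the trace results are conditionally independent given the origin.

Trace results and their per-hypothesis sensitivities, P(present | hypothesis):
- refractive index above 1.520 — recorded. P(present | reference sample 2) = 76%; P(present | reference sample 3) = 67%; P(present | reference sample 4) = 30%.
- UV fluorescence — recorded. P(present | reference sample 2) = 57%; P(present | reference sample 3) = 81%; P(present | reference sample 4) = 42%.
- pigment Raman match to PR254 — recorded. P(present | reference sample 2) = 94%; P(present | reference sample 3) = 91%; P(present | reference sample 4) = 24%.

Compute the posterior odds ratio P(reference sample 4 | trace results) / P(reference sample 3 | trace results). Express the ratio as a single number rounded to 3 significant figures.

0.0507

Unnormalized posterior weight (prior times the trace result likelihoods) for each of the two hypotheses:
  reference sample 4: 0.29 × 0.30 × 0.42 × 0.24 = 0.0087696
  reference sample 3: 0.35 × 0.67 × 0.81 × 0.91 = 0.17285
Odds(reference sample 4 : reference sample 3) = 0.0087696 / 0.17285 ≈ 0.0507.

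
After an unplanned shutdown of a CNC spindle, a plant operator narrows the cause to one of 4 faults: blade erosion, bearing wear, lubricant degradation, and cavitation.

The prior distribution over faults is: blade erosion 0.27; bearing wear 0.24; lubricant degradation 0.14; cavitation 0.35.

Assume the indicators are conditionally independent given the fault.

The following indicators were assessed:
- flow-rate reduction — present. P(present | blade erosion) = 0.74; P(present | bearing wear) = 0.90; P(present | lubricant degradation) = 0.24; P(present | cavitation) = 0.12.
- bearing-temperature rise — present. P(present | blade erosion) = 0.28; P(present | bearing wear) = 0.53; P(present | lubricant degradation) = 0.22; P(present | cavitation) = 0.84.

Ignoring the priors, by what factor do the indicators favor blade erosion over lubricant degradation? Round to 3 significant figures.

3.92

The Bayes factor is the ratio of the joint likelihoods of the indicator pattern under the two hypotheses.
  blade erosion: 0.74 × 0.28 = 0.2072
  lubricant degradation: 0.24 × 0.22 = 0.0528
Bayes factor = 0.2072 / 0.0528 ≈ 3.92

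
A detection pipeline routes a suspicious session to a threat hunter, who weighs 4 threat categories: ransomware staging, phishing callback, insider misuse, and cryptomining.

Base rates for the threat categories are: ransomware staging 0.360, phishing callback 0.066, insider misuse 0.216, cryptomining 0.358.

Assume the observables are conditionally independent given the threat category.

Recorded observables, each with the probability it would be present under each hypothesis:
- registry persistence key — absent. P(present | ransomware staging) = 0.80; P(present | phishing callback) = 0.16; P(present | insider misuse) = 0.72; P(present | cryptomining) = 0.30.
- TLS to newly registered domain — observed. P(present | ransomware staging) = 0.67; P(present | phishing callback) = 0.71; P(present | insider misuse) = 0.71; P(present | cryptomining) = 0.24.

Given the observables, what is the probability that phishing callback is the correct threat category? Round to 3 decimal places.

0.206

Multiply each prior by the joint likelihood of the observable pattern (using 1 − P(present | H) for each absent observable):
  ransomware staging: 0.360 × (1 − 0.80) × 0.67 = 0.04824
  phishing callback: 0.066 × (1 − 0.16) × 0.71 = 0.039362
  insider misuse: 0.216 × (1 − 0.72) × 0.71 = 0.042941
  cryptomining: 0.358 × (1 − 0.30) × 0.24 = 0.060144
The unnormalized weights sum to 0.19069.
P(phishing callback | evidence) = 0.039362 / 0.19069 ≈ 0.206.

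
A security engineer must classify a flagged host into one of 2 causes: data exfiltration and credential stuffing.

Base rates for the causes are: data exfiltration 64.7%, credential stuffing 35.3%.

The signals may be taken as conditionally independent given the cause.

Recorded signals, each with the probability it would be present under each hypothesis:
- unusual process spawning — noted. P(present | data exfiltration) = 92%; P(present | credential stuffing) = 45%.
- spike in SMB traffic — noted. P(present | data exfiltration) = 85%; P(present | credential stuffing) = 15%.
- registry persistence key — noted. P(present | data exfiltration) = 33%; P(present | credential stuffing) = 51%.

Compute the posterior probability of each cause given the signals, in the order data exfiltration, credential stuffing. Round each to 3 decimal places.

Multiply each prior by the joint likelihood of the signal pattern:
  data exfiltration: 0.647 × 0.92 × 0.85 × 0.33 = 0.16696
  credential stuffing: 0.353 × 0.45 × 0.15 × 0.51 = 0.012152
Marginal likelihood of the evidence = 0.17912.
P(data exfiltration | evidence) = 0.16696 / 0.17912 ≈ 0.932
P(credential stuffing | evidence) = 0.012152 / 0.17912 ≈ 0.068

0.932, 0.068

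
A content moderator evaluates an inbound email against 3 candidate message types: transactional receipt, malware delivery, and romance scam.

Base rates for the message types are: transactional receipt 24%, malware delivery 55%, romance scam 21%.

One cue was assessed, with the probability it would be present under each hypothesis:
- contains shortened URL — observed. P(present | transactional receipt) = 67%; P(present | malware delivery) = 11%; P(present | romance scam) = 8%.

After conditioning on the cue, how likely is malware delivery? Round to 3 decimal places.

Multiply each prior by the likelihood of the cue:
  transactional receipt: 0.24 × 0.67 = 0.1608
  malware delivery: 0.55 × 0.11 = 0.0605
  romance scam: 0.21 × 0.08 = 0.0168
Normalizing constant Z = 0.1608 + 0.0605 + 0.0168 = 0.2381.
P(malware delivery | evidence) = 0.0605 / 0.2381 ≈ 0.254.

0.254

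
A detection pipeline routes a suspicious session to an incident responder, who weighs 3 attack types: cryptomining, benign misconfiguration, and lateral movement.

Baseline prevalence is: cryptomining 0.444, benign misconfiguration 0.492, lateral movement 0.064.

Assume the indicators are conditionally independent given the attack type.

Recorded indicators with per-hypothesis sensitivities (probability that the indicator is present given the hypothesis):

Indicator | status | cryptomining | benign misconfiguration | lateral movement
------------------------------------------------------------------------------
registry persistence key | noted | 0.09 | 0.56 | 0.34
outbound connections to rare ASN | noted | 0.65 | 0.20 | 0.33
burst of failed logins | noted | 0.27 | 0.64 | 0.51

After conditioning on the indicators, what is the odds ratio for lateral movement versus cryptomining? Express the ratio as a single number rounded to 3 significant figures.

0.522

Unnormalized posterior weight (prior times the indicator likelihoods) for each of the two hypotheses:
  lateral movement: 0.064 × 0.34 × 0.33 × 0.51 = 0.0036622
  cryptomining: 0.444 × 0.09 × 0.65 × 0.27 = 0.007013
Odds(lateral movement : cryptomining) = 0.0036622 / 0.007013 ≈ 0.522.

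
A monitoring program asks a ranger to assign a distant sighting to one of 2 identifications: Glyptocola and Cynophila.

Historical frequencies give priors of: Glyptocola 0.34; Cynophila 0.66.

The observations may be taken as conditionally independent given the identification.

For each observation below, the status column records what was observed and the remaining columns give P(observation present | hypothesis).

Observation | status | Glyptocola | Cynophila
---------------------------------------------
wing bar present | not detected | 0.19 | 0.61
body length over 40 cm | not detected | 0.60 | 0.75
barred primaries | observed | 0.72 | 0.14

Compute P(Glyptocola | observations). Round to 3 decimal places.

0.898

Multiply each prior by the joint likelihood of the evidence pattern (using 1 − P(present | H) for each absent observation):
  Glyptocola: 0.34 × (1 − 0.19) × (1 − 0.60) × 0.72 = 0.079315
  Cynophila: 0.66 × (1 − 0.61) × (1 − 0.75) × 0.14 = 0.009009
The unnormalized weights sum to 0.088324.
P(Glyptocola | evidence) = 0.079315 / 0.088324 ≈ 0.898.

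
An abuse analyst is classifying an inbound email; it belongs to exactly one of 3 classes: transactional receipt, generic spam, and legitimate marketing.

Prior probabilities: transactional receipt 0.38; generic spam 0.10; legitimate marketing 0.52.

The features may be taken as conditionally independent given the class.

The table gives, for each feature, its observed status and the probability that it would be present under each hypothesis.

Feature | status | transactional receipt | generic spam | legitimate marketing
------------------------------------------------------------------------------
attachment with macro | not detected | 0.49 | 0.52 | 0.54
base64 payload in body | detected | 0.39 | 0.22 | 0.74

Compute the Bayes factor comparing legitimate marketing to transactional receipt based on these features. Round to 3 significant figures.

1.71

The Bayes factor is the ratio of the joint likelihoods of the feature pattern under the two hypotheses (using 1 − P(present | H) for each absent feature).
  legitimate marketing: (1 − 0.54) × 0.74 = 0.3404
  transactional receipt: (1 − 0.49) × 0.39 = 0.1989
Bayes factor = 0.3404 / 0.1989 ≈ 1.71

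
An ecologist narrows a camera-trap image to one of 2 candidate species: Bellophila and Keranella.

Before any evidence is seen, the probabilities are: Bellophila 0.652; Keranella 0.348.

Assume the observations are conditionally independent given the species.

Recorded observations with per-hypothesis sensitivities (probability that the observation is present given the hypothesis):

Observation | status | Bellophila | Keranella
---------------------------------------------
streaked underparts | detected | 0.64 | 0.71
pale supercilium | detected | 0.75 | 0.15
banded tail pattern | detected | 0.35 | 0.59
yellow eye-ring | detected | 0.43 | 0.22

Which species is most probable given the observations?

For each hypothesis, the unnormalized posterior weight is prior × product of the observation likelihoods:
  Bellophila: 0.652 × 0.64 × 0.75 × 0.35 × 0.43 = 0.0471
  Keranella: 0.348 × 0.71 × 0.15 × 0.59 × 0.22 = 0.0048106
The unnormalized weights sum to 0.051911.
P(Bellophila | evidence) ≈ 0.0471 / 0.051911 ≈ 0.907
P(Keranella | evidence) ≈ 0.0048106 / 0.051911 ≈ 0.093
The largest is 0.907, so Bellophila is most probable.

Bellophila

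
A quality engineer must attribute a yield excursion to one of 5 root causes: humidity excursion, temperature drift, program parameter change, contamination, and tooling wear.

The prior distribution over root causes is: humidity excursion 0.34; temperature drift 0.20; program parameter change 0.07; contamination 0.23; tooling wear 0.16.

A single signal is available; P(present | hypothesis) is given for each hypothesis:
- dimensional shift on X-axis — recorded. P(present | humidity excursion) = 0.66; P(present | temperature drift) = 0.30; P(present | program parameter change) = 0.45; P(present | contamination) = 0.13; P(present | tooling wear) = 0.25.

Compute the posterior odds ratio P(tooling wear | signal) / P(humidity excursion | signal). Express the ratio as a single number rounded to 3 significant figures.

0.178

Unnormalized posterior weight (prior times the signal likelihood) for each of the two hypotheses:
  tooling wear: 0.16 × 0.25 = 0.04
  humidity excursion: 0.34 × 0.66 = 0.2244
Odds(tooling wear : humidity excursion) = 0.04 / 0.2244 ≈ 0.178.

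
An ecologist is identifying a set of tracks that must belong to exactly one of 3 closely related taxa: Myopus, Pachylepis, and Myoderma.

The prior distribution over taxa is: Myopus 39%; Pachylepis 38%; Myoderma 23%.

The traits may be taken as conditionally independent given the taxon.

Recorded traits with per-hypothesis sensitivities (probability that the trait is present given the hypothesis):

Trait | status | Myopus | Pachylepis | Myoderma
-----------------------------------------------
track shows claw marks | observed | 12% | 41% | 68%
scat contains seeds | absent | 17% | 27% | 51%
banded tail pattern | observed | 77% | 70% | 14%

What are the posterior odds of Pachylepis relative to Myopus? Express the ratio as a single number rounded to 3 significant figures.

2.66

The normalizing constant cancels in an odds ratio, so compute prior × likelihood for the two hypotheses only (using 1 − P(present | H) for each absent trait):
  Pachylepis: 0.38 × 0.41 × (1 − 0.27) × 0.70 = 0.079614
  Myopus: 0.39 × 0.12 × (1 − 0.17) × 0.77 = 0.02991
Posterior odds = 0.079614 / 0.02991 ≈ 2.66.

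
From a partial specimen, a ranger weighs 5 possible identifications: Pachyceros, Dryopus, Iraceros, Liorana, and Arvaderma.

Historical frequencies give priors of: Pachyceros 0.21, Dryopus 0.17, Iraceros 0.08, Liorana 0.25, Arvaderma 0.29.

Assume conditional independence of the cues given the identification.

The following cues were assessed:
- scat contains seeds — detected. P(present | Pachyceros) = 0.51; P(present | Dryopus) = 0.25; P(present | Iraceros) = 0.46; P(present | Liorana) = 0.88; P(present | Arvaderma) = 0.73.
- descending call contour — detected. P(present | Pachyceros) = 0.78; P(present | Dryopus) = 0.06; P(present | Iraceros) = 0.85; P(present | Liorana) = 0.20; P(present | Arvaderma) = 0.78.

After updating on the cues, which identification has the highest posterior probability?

Arvaderma

For each hypothesis, the unnormalized posterior weight is prior × product of the cue likelihoods:
  Pachyceros: 0.21 × 0.51 × 0.78 = 0.083538
  Dryopus: 0.17 × 0.25 × 0.06 = 0.00255
  Iraceros: 0.08 × 0.46 × 0.85 = 0.03128
  Liorana: 0.25 × 0.88 × 0.20 = 0.044
  Arvaderma: 0.29 × 0.73 × 0.78 = 0.16513
The unnormalized weights sum to 0.32649.
P(Pachyceros | evidence) ≈ 0.083538 / 0.32649 ≈ 0.256
P(Dryopus | evidence) ≈ 0.00255 / 0.32649 ≈ 0.008
P(Iraceros | evidence) ≈ 0.03128 / 0.32649 ≈ 0.096
P(Liorana | evidence) ≈ 0.044 / 0.32649 ≈ 0.135
P(Arvaderma | evidence) ≈ 0.16513 / 0.32649 ≈ 0.506
The largest is 0.506, so Arvaderma is most probable.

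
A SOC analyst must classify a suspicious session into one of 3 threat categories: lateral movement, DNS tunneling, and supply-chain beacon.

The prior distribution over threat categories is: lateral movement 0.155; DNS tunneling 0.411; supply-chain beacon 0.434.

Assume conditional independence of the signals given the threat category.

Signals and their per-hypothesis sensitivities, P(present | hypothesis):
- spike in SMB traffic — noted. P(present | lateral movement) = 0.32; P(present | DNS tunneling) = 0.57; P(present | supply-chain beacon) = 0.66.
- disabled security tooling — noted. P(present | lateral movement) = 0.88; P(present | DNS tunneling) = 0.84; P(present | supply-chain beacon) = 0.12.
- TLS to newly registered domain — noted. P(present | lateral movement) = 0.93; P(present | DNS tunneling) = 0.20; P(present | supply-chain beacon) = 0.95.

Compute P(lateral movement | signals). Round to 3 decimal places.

0.360

Multiply each prior by the joint likelihood of the signal pattern:
  lateral movement: 0.155 × 0.32 × 0.88 × 0.93 = 0.040593
  DNS tunneling: 0.411 × 0.57 × 0.84 × 0.20 = 0.039357
  supply-chain beacon: 0.434 × 0.66 × 0.12 × 0.95 = 0.032654
Normalizing constant Z = 0.040593 + 0.039357 + 0.032654 = 0.1126.
P(lateral movement | evidence) = 0.040593 / 0.1126 ≈ 0.360.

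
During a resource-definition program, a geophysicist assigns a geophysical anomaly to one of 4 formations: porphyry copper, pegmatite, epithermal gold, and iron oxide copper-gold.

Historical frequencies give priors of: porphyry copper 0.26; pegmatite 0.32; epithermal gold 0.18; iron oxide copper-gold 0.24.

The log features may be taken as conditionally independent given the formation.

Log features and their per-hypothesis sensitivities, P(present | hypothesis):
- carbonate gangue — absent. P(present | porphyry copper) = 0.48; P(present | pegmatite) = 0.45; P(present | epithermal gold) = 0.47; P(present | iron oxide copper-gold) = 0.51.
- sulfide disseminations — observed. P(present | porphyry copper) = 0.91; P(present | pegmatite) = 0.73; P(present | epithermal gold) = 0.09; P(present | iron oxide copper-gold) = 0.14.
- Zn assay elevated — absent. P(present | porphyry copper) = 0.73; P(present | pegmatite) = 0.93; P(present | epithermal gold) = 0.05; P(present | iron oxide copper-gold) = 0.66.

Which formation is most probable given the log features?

Multiply each prior by the joint likelihood of the log feature pattern (using 1 − P(present | H) for each absent log feature):
  porphyry copper: 0.26 × (1 − 0.48) × 0.91 × (1 − 0.73) = 0.033219
  pegmatite: 0.32 × (1 − 0.45) × 0.73 × (1 − 0.93) = 0.0089936
  epithermal gold: 0.18 × (1 − 0.47) × 0.09 × (1 − 0.05) = 0.0081567
  iron oxide copper-gold: 0.24 × (1 − 0.51) × 0.14 × (1 − 0.66) = 0.0055978
Normalizing constant Z = 0.033219 + 0.0089936 + 0.0081567 + 0.0055978 = 0.055967.
P(porphyry copper | evidence) ≈ 0.033219 / 0.055967 ≈ 0.594
P(pegmatite | evidence) ≈ 0.0089936 / 0.055967 ≈ 0.161
P(epithermal gold | evidence) ≈ 0.0081567 / 0.055967 ≈ 0.146
P(iron oxide copper-gold | evidence) ≈ 0.0055978 / 0.055967 ≈ 0.100
The largest is 0.594, so porphyry copper is most probable.

porphyry copper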